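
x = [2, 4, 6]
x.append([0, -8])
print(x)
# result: [2, 4, 6, [0, -8]]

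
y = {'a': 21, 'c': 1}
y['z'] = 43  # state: {'a': 21, 'c': 1, 'z': 43}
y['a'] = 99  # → {'a': 99, 'c': 1, 'z': 43}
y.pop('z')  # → 43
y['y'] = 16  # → {'a': 99, 'c': 1, 'y': 16}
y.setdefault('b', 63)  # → 63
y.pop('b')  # 63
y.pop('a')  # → 99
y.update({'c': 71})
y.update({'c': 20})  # {'c': 20, 'y': 16}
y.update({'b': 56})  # {'c': 20, 'y': 16, 'b': 56}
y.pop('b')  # 56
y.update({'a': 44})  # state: {'c': 20, 'y': 16, 'a': 44}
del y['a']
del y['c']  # {'y': 16}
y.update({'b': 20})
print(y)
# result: {'y': 16, 'b': 20}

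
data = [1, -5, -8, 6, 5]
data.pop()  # 5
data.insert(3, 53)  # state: [1, -5, -8, 53, 6]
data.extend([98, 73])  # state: [1, -5, -8, 53, 6, 98, 73]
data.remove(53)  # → [1, -5, -8, 6, 98, 73]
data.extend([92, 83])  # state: [1, -5, -8, 6, 98, 73, 92, 83]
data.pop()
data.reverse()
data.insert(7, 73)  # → [92, 73, 98, 6, -8, -5, 1, 73]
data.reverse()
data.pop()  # 92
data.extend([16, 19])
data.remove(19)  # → [73, 1, -5, -8, 6, 98, 73, 16]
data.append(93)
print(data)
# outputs [73, 1, -5, -8, 6, 98, 73, 16, 93]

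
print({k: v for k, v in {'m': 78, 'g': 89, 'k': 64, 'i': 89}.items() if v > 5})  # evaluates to {'m': 78, 'g': 89, 'k': 64, 'i': 89}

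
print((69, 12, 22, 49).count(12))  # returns 1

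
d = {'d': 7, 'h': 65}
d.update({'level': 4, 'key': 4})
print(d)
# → {'d': 7, 'h': 65, 'level': 4, 'key': 4}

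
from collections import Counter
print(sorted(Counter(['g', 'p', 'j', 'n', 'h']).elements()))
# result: ['g', 'h', 'j', 'n', 'p']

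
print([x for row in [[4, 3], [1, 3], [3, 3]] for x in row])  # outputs [4, 3, 1, 3, 3, 3]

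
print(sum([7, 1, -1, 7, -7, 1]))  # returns 8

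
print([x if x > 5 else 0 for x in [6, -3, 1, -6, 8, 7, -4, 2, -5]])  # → [6, 0, 0, 0, 8, 7, 0, 0, 0]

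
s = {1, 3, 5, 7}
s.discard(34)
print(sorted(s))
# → [1, 3, 5, 7]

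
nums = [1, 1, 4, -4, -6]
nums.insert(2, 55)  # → [1, 1, 55, 4, -4, -6]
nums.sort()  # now [-6, -4, 1, 1, 4, 55]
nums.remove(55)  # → [-6, -4, 1, 1, 4]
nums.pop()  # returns 4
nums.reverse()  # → [1, 1, -4, -6]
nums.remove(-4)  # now [1, 1, -6]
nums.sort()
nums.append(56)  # [-6, 1, 1, 56]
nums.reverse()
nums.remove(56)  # [1, 1, -6]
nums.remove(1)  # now [1, -6]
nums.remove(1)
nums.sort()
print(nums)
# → [-6]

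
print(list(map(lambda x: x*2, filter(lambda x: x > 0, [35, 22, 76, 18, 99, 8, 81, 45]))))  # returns [70, 44, 152, 36, 198, 16, 162, 90]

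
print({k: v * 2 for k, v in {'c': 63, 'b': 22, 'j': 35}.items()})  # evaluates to {'c': 126, 'b': 44, 'j': 70}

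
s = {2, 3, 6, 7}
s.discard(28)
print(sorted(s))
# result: [2, 3, 6, 7]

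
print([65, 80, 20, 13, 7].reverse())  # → None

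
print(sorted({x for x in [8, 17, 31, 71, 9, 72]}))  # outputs [8, 9, 17, 31, 71, 72]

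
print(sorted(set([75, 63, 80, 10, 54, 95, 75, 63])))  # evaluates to [10, 54, 63, 75, 80, 95]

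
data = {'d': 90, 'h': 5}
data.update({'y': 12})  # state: {'d': 90, 'h': 5, 'y': 12}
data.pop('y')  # 12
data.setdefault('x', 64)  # 64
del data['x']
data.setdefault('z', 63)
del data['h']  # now {'d': 90, 'z': 63}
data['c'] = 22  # {'d': 90, 'z': 63, 'c': 22}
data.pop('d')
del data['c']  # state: {'z': 63}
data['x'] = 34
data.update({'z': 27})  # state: {'z': 27, 'x': 34}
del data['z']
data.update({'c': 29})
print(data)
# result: {'x': 34, 'c': 29}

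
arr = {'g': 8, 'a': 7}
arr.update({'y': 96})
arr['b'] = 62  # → {'g': 8, 'a': 7, 'y': 96, 'b': 62}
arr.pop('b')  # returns 62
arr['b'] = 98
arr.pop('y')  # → 96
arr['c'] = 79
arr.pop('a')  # 7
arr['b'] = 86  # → {'g': 8, 'b': 86, 'c': 79}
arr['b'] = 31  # {'g': 8, 'b': 31, 'c': 79}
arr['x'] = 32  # {'g': 8, 'b': 31, 'c': 79, 'x': 32}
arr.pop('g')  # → 8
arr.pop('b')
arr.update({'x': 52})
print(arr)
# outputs {'c': 79, 'x': 52}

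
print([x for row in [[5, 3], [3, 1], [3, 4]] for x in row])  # [5, 3, 3, 1, 3, 4]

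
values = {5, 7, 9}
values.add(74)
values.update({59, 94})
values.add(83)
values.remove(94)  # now {5, 7, 9, 59, 74, 83}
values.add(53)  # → {5, 7, 9, 53, 59, 74, 83}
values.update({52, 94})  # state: {5, 7, 9, 52, 53, 59, 74, 83, 94}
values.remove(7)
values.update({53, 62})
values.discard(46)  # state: {5, 9, 52, 53, 59, 62, 74, 83, 94}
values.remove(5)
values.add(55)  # {9, 52, 53, 55, 59, 62, 74, 83, 94}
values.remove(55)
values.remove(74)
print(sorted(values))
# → [9, 52, 53, 59, 62, 83, 94]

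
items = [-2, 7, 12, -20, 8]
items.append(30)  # [-2, 7, 12, -20, 8, 30]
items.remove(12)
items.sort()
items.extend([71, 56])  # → [-20, -2, 7, 8, 30, 71, 56]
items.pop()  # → 56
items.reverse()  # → [71, 30, 8, 7, -2, -20]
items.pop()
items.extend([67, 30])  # [71, 30, 8, 7, -2, 67, 30]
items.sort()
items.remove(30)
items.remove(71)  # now [-2, 7, 8, 30, 67]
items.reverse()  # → [67, 30, 8, 7, -2]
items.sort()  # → [-2, 7, 8, 30, 67]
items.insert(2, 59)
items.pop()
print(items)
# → [-2, 7, 59, 8, 30]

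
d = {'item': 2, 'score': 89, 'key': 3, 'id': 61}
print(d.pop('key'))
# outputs 3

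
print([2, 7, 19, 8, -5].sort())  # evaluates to None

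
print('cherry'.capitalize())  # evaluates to Cherry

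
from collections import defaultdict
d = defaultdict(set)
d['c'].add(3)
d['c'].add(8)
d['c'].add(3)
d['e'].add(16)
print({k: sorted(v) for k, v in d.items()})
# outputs {'c': [3, 8], 'e': [16]}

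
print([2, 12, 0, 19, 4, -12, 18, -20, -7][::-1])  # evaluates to [-7, -20, 18, -12, 4, 19, 0, 12, 2]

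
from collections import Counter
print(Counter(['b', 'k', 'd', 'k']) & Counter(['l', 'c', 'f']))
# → Counter()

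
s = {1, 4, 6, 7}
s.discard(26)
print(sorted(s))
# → [1, 4, 6, 7]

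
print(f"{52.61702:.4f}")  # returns 52.6170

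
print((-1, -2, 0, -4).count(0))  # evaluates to 1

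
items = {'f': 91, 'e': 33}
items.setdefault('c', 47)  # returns 47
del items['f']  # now {'e': 33, 'c': 47}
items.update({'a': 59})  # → {'e': 33, 'c': 47, 'a': 59}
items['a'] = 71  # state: {'e': 33, 'c': 47, 'a': 71}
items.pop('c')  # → 47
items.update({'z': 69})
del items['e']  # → {'a': 71, 'z': 69}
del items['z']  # {'a': 71}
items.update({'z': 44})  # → {'a': 71, 'z': 44}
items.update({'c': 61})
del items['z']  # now {'a': 71, 'c': 61}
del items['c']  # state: {'a': 71}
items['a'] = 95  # {'a': 95}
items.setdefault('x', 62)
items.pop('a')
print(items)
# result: {'x': 62}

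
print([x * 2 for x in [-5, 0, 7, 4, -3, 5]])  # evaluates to [-10, 0, 14, 8, -6, 10]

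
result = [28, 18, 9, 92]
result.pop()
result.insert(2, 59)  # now [28, 18, 59, 9]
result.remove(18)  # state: [28, 59, 9]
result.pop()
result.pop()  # 59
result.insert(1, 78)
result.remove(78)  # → [28]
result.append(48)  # [28, 48]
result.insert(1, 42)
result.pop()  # 48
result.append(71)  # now [28, 42, 71]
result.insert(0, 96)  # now [96, 28, 42, 71]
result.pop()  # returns 71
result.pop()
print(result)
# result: [96, 28]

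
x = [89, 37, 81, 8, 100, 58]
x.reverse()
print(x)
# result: [58, 100, 8, 81, 37, 89]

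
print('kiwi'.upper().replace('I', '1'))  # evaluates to K1W1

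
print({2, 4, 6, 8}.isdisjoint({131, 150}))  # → True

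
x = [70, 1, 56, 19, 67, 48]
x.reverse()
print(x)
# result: [48, 67, 19, 56, 1, 70]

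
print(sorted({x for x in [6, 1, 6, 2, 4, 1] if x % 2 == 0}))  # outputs [2, 4, 6]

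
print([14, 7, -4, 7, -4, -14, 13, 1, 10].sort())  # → None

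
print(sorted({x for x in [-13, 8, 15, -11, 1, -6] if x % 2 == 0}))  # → [-6, 8]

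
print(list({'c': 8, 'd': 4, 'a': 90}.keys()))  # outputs ['c', 'd', 'a']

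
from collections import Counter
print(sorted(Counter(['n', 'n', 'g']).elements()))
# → ['g', 'n', 'n']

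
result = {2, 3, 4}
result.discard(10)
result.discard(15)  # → {2, 3, 4}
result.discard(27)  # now {2, 3, 4}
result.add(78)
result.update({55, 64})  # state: {2, 3, 4, 55, 64, 78}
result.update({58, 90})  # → {2, 3, 4, 55, 58, 64, 78, 90}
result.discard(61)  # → {2, 3, 4, 55, 58, 64, 78, 90}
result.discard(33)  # {2, 3, 4, 55, 58, 64, 78, 90}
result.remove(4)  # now {2, 3, 55, 58, 64, 78, 90}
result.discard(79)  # {2, 3, 55, 58, 64, 78, 90}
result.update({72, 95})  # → {2, 3, 55, 58, 64, 72, 78, 90, 95}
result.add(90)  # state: {2, 3, 55, 58, 64, 72, 78, 90, 95}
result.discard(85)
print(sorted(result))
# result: [2, 3, 55, 58, 64, 72, 78, 90, 95]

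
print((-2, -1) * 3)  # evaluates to (-2, -1, -2, -1, -2, -1)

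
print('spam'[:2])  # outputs sp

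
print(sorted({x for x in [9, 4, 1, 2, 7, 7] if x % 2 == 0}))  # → [2, 4]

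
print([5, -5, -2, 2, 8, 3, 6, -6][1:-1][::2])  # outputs [-5, 2, 3]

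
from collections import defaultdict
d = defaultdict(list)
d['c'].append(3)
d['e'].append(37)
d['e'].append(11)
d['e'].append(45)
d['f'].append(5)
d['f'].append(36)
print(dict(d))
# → {'c': [3], 'e': [37, 11, 45], 'f': [5, 36]}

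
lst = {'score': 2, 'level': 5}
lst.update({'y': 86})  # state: {'score': 2, 'level': 5, 'y': 86}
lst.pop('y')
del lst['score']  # {'level': 5}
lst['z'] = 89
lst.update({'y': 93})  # {'level': 5, 'z': 89, 'y': 93}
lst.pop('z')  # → 89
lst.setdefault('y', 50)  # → 93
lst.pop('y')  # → 93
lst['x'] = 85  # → {'level': 5, 'x': 85}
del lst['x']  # {'level': 5}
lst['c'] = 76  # {'level': 5, 'c': 76}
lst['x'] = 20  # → {'level': 5, 'c': 76, 'x': 20}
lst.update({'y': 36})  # {'level': 5, 'c': 76, 'x': 20, 'y': 36}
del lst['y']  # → {'level': 5, 'c': 76, 'x': 20}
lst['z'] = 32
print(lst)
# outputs {'level': 5, 'c': 76, 'x': 20, 'z': 32}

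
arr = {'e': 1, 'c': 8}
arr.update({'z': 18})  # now {'e': 1, 'c': 8, 'z': 18}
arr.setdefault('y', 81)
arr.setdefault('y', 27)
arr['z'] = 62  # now {'e': 1, 'c': 8, 'z': 62, 'y': 81}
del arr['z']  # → {'e': 1, 'c': 8, 'y': 81}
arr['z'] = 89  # {'e': 1, 'c': 8, 'y': 81, 'z': 89}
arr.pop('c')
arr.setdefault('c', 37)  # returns 37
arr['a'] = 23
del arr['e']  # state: {'y': 81, 'z': 89, 'c': 37, 'a': 23}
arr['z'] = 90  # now {'y': 81, 'z': 90, 'c': 37, 'a': 23}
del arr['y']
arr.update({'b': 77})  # {'z': 90, 'c': 37, 'a': 23, 'b': 77}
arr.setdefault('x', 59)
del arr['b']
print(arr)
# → {'z': 90, 'c': 37, 'a': 23, 'x': 59}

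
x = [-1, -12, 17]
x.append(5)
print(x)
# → [-1, -12, 17, 5]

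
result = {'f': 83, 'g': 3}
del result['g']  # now {'f': 83}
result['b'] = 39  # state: {'f': 83, 'b': 39}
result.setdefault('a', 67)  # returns 67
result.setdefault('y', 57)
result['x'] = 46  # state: {'f': 83, 'b': 39, 'a': 67, 'y': 57, 'x': 46}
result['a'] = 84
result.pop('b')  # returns 39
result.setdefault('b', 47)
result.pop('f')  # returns 83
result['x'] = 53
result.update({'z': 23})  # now {'a': 84, 'y': 57, 'x': 53, 'b': 47, 'z': 23}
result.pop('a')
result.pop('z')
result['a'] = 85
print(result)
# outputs {'y': 57, 'x': 53, 'b': 47, 'a': 85}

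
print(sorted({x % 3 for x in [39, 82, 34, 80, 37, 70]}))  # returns [0, 1, 2]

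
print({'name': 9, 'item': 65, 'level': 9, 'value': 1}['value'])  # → 1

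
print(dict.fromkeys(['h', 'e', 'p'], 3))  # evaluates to {'h': 3, 'e': 3, 'p': 3}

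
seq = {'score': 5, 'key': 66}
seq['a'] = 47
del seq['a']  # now {'score': 5, 'key': 66}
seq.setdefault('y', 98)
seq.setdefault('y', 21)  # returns 98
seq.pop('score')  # 5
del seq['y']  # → {'key': 66}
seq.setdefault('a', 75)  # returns 75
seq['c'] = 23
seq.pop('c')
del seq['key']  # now {'a': 75}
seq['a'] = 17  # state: {'a': 17}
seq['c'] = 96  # {'a': 17, 'c': 96}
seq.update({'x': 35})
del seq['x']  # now {'a': 17, 'c': 96}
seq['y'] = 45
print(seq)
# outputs {'a': 17, 'c': 96, 'y': 45}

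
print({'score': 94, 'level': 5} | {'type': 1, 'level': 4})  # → {'score': 94, 'level': 4, 'type': 1}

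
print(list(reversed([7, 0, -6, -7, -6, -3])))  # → [-3, -6, -7, -6, 0, 7]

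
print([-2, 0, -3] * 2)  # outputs [-2, 0, -3, -2, 0, -3]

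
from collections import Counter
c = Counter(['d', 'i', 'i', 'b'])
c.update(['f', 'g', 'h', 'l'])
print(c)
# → Counter({'i': 2, 'd': 1, 'b': 1, 'f': 1, 'g': 1, 'h': 1, 'l': 1})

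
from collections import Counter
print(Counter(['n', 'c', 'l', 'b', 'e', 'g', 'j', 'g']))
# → Counter({'g': 2, 'n': 1, 'c': 1, 'l': 1, 'b': 1, 'e': 1, 'j': 1})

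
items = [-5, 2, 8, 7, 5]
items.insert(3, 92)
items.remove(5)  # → [-5, 2, 8, 92, 7]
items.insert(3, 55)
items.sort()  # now [-5, 2, 7, 8, 55, 92]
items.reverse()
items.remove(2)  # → [92, 55, 8, 7, -5]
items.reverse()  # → [-5, 7, 8, 55, 92]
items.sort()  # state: [-5, 7, 8, 55, 92]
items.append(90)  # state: [-5, 7, 8, 55, 92, 90]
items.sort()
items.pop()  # 92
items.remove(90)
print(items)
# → [-5, 7, 8, 55]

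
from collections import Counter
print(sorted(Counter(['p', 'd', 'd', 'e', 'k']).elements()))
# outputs ['d', 'd', 'e', 'k', 'p']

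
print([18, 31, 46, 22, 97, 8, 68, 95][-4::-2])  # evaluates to [97, 46, 18]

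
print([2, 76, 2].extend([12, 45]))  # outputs None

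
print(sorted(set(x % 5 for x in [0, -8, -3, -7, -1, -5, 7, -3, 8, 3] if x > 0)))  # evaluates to [2, 3]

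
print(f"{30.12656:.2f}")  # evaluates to 30.13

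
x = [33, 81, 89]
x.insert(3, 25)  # [33, 81, 89, 25]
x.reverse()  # [25, 89, 81, 33]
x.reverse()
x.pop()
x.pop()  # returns 89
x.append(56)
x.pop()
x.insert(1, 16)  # [33, 16, 81]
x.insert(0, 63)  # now [63, 33, 16, 81]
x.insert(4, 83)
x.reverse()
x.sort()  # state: [16, 33, 63, 81, 83]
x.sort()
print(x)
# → [16, 33, 63, 81, 83]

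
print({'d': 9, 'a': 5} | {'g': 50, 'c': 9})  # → {'d': 9, 'a': 5, 'g': 50, 'c': 9}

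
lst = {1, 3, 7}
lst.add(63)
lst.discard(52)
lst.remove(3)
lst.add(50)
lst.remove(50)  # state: {1, 7, 63}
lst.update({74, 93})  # {1, 7, 63, 74, 93}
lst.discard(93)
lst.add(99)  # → {1, 7, 63, 74, 99}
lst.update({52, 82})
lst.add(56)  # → {1, 7, 52, 56, 63, 74, 82, 99}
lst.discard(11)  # {1, 7, 52, 56, 63, 74, 82, 99}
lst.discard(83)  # {1, 7, 52, 56, 63, 74, 82, 99}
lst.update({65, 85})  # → {1, 7, 52, 56, 63, 65, 74, 82, 85, 99}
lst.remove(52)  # {1, 7, 56, 63, 65, 74, 82, 85, 99}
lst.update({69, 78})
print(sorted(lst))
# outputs [1, 7, 56, 63, 65, 69, 74, 78, 82, 85, 99]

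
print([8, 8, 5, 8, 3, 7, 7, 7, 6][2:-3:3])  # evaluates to [5, 7]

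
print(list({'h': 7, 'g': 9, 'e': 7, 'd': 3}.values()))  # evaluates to [7, 9, 7, 3]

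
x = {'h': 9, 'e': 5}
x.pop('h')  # 9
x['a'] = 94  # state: {'e': 5, 'a': 94}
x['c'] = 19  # {'e': 5, 'a': 94, 'c': 19}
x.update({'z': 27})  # {'e': 5, 'a': 94, 'c': 19, 'z': 27}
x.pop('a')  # 94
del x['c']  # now {'e': 5, 'z': 27}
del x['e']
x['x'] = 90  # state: {'z': 27, 'x': 90}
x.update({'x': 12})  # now {'z': 27, 'x': 12}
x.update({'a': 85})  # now {'z': 27, 'x': 12, 'a': 85}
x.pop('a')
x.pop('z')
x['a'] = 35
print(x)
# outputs {'x': 12, 'a': 35}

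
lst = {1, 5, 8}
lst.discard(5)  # {1, 8}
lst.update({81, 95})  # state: {1, 8, 81, 95}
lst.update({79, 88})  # {1, 8, 79, 81, 88, 95}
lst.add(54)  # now {1, 8, 54, 79, 81, 88, 95}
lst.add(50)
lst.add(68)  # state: {1, 8, 50, 54, 68, 79, 81, 88, 95}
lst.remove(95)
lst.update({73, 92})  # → {1, 8, 50, 54, 68, 73, 79, 81, 88, 92}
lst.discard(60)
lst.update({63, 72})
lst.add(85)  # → {1, 8, 50, 54, 63, 68, 72, 73, 79, 81, 85, 88, 92}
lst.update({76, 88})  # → {1, 8, 50, 54, 63, 68, 72, 73, 76, 79, 81, 85, 88, 92}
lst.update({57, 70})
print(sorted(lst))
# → [1, 8, 50, 54, 57, 63, 68, 70, 72, 73, 76, 79, 81, 85, 88, 92]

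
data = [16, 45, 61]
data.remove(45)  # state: [16, 61]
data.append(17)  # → [16, 61, 17]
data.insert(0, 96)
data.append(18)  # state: [96, 16, 61, 17, 18]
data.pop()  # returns 18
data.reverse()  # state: [17, 61, 16, 96]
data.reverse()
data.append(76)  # [96, 16, 61, 17, 76]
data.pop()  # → 76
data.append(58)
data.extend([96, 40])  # [96, 16, 61, 17, 58, 96, 40]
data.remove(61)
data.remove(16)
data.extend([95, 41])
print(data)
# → [96, 17, 58, 96, 40, 95, 41]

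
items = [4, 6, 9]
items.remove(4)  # [6, 9]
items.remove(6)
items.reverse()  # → [9]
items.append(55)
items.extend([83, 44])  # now [9, 55, 83, 44]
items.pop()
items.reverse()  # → [83, 55, 9]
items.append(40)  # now [83, 55, 9, 40]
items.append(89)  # [83, 55, 9, 40, 89]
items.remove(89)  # [83, 55, 9, 40]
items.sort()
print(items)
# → [9, 40, 55, 83]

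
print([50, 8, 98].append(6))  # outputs None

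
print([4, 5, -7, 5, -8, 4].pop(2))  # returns -7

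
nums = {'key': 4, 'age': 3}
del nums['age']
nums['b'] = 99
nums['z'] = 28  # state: {'key': 4, 'b': 99, 'z': 28}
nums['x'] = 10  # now {'key': 4, 'b': 99, 'z': 28, 'x': 10}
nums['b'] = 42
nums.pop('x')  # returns 10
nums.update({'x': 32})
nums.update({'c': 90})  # {'key': 4, 'b': 42, 'z': 28, 'x': 32, 'c': 90}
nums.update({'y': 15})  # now {'key': 4, 'b': 42, 'z': 28, 'x': 32, 'c': 90, 'y': 15}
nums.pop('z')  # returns 28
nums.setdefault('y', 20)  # 15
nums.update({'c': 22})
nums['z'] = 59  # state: {'key': 4, 'b': 42, 'x': 32, 'c': 22, 'y': 15, 'z': 59}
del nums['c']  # {'key': 4, 'b': 42, 'x': 32, 'y': 15, 'z': 59}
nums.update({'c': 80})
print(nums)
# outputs {'key': 4, 'b': 42, 'x': 32, 'y': 15, 'z': 59, 'c': 80}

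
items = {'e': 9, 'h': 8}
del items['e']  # {'h': 8}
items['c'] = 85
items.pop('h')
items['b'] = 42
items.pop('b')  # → 42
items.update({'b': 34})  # {'c': 85, 'b': 34}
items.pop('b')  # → 34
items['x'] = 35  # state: {'c': 85, 'x': 35}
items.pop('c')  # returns 85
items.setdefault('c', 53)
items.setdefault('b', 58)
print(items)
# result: {'x': 35, 'c': 53, 'b': 58}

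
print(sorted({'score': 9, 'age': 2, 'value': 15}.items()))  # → [('age', 2), ('score', 9), ('value', 15)]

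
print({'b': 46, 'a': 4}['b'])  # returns 46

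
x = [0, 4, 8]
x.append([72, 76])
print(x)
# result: [0, 4, 8, [72, 76]]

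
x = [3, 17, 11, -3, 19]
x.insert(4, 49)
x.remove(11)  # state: [3, 17, -3, 49, 19]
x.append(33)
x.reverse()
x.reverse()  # [3, 17, -3, 49, 19, 33]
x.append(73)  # [3, 17, -3, 49, 19, 33, 73]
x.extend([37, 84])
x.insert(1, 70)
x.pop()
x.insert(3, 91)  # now [3, 70, 17, 91, -3, 49, 19, 33, 73, 37]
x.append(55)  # [3, 70, 17, 91, -3, 49, 19, 33, 73, 37, 55]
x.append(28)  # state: [3, 70, 17, 91, -3, 49, 19, 33, 73, 37, 55, 28]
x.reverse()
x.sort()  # [-3, 3, 17, 19, 28, 33, 37, 49, 55, 70, 73, 91]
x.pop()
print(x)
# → [-3, 3, 17, 19, 28, 33, 37, 49, 55, 70, 73]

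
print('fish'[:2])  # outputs fi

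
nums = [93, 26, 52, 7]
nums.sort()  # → [7, 26, 52, 93]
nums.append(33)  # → [7, 26, 52, 93, 33]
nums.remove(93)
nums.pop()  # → 33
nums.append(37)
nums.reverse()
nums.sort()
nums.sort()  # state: [7, 26, 37, 52]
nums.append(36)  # [7, 26, 37, 52, 36]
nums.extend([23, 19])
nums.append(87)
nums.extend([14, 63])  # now [7, 26, 37, 52, 36, 23, 19, 87, 14, 63]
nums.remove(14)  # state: [7, 26, 37, 52, 36, 23, 19, 87, 63]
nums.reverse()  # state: [63, 87, 19, 23, 36, 52, 37, 26, 7]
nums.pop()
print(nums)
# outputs [63, 87, 19, 23, 36, 52, 37, 26]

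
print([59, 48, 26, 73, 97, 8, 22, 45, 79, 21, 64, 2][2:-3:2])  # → [26, 97, 22, 79]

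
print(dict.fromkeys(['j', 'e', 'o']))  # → {'j': None, 'e': None, 'o': None}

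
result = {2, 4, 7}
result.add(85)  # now {2, 4, 7, 85}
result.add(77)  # {2, 4, 7, 77, 85}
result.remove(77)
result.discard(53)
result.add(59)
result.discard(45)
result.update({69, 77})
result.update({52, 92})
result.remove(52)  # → {2, 4, 7, 59, 69, 77, 85, 92}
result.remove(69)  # {2, 4, 7, 59, 77, 85, 92}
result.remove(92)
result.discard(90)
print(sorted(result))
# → [2, 4, 7, 59, 77, 85]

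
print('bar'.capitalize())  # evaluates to Bar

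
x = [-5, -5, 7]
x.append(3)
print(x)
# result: [-5, -5, 7, 3]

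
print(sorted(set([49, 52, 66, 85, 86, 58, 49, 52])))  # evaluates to [49, 52, 58, 66, 85, 86]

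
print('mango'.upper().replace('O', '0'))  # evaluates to MANG0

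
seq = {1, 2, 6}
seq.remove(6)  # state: {1, 2}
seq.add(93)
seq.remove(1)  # {2, 93}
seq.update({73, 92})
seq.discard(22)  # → {2, 73, 92, 93}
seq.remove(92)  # {2, 73, 93}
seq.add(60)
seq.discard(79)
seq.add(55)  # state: {2, 55, 60, 73, 93}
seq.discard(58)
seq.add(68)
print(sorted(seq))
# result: [2, 55, 60, 68, 73, 93]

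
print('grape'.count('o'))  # 0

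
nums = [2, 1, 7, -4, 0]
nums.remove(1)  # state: [2, 7, -4, 0]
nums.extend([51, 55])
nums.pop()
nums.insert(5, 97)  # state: [2, 7, -4, 0, 51, 97]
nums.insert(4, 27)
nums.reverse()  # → [97, 51, 27, 0, -4, 7, 2]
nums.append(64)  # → [97, 51, 27, 0, -4, 7, 2, 64]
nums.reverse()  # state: [64, 2, 7, -4, 0, 27, 51, 97]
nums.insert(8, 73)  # [64, 2, 7, -4, 0, 27, 51, 97, 73]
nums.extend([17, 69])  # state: [64, 2, 7, -4, 0, 27, 51, 97, 73, 17, 69]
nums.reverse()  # [69, 17, 73, 97, 51, 27, 0, -4, 7, 2, 64]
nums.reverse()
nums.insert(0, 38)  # [38, 64, 2, 7, -4, 0, 27, 51, 97, 73, 17, 69]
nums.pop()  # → 69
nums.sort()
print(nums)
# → [-4, 0, 2, 7, 17, 27, 38, 51, 64, 73, 97]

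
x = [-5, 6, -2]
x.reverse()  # [-2, 6, -5]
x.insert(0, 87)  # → [87, -2, 6, -5]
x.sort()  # [-5, -2, 6, 87]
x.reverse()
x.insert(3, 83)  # [87, 6, -2, 83, -5]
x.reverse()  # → [-5, 83, -2, 6, 87]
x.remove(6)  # [-5, 83, -2, 87]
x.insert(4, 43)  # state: [-5, 83, -2, 87, 43]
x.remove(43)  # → [-5, 83, -2, 87]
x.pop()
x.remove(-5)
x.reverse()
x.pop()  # 83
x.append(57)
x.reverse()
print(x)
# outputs [57, -2]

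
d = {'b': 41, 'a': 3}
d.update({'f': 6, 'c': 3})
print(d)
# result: {'b': 41, 'a': 3, 'f': 6, 'c': 3}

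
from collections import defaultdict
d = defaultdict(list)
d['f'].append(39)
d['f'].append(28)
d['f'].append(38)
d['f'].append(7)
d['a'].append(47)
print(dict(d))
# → {'f': [39, 28, 38, 7], 'a': [47]}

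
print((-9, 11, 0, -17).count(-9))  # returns 1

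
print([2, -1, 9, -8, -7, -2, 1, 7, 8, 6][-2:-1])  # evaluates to [8]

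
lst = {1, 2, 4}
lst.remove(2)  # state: {1, 4}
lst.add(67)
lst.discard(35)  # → {1, 4, 67}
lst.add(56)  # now {1, 4, 56, 67}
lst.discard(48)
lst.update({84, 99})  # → {1, 4, 56, 67, 84, 99}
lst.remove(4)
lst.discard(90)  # {1, 56, 67, 84, 99}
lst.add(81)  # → {1, 56, 67, 81, 84, 99}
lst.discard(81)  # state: {1, 56, 67, 84, 99}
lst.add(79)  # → {1, 56, 67, 79, 84, 99}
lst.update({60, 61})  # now {1, 56, 60, 61, 67, 79, 84, 99}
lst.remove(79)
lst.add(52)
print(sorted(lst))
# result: [1, 52, 56, 60, 61, 67, 84, 99]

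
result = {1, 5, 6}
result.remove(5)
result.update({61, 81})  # {1, 6, 61, 81}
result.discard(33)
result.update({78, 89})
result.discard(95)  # {1, 6, 61, 78, 81, 89}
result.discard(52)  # {1, 6, 61, 78, 81, 89}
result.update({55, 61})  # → {1, 6, 55, 61, 78, 81, 89}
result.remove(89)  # {1, 6, 55, 61, 78, 81}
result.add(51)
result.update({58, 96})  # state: {1, 6, 51, 55, 58, 61, 78, 81, 96}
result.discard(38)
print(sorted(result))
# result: [1, 6, 51, 55, 58, 61, 78, 81, 96]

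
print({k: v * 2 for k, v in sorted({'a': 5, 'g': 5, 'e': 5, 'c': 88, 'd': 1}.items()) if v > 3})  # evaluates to {'a': 10, 'c': 176, 'e': 10, 'g': 10}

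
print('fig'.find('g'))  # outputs 2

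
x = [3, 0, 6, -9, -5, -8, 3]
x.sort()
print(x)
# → [-9, -8, -5, 0, 3, 3, 6]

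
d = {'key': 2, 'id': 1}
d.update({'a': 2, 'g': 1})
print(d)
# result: {'key': 2, 'id': 1, 'a': 2, 'g': 1}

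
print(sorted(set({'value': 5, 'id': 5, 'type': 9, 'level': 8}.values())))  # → [5, 8, 9]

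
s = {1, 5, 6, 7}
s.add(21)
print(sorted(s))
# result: [1, 5, 6, 7, 21]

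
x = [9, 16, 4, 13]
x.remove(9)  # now [16, 4, 13]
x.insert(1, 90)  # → [16, 90, 4, 13]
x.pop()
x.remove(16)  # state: [90, 4]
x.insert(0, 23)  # [23, 90, 4]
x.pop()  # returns 4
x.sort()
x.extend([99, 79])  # [23, 90, 99, 79]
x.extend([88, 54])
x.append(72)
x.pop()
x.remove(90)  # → [23, 99, 79, 88, 54]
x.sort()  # [23, 54, 79, 88, 99]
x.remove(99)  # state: [23, 54, 79, 88]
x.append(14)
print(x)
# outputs [23, 54, 79, 88, 14]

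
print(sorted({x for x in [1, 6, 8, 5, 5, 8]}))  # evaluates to [1, 5, 6, 8]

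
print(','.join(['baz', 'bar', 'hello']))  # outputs baz,bar,hello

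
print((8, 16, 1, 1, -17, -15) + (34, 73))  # (8, 16, 1, 1, -17, -15, 34, 73)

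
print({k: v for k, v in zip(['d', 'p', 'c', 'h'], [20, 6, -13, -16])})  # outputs {'d': 20, 'p': 6, 'c': -13, 'h': -16}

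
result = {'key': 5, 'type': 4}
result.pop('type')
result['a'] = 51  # {'key': 5, 'a': 51}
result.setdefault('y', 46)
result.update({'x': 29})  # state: {'key': 5, 'a': 51, 'y': 46, 'x': 29}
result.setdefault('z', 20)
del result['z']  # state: {'key': 5, 'a': 51, 'y': 46, 'x': 29}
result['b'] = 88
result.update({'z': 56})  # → {'key': 5, 'a': 51, 'y': 46, 'x': 29, 'b': 88, 'z': 56}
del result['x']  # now {'key': 5, 'a': 51, 'y': 46, 'b': 88, 'z': 56}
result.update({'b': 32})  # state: {'key': 5, 'a': 51, 'y': 46, 'b': 32, 'z': 56}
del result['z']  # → {'key': 5, 'a': 51, 'y': 46, 'b': 32}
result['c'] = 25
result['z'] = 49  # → {'key': 5, 'a': 51, 'y': 46, 'b': 32, 'c': 25, 'z': 49}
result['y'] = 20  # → {'key': 5, 'a': 51, 'y': 20, 'b': 32, 'c': 25, 'z': 49}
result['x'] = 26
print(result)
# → {'key': 5, 'a': 51, 'y': 20, 'b': 32, 'c': 25, 'z': 49, 'x': 26}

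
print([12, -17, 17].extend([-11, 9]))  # None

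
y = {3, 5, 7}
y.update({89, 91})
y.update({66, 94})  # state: {3, 5, 7, 66, 89, 91, 94}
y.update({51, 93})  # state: {3, 5, 7, 51, 66, 89, 91, 93, 94}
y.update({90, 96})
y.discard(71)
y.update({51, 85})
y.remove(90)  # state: {3, 5, 7, 51, 66, 85, 89, 91, 93, 94, 96}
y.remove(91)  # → {3, 5, 7, 51, 66, 85, 89, 93, 94, 96}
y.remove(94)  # {3, 5, 7, 51, 66, 85, 89, 93, 96}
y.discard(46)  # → {3, 5, 7, 51, 66, 85, 89, 93, 96}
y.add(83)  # {3, 5, 7, 51, 66, 83, 85, 89, 93, 96}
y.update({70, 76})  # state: {3, 5, 7, 51, 66, 70, 76, 83, 85, 89, 93, 96}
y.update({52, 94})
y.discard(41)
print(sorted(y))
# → [3, 5, 7, 51, 52, 66, 70, 76, 83, 85, 89, 93, 94, 96]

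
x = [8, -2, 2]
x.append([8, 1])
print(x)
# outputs [8, -2, 2, [8, 1]]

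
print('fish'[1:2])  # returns i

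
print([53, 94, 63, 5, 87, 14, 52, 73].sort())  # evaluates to None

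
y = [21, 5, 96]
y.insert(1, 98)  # [21, 98, 5, 96]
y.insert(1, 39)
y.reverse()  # [96, 5, 98, 39, 21]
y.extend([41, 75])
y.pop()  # 75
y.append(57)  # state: [96, 5, 98, 39, 21, 41, 57]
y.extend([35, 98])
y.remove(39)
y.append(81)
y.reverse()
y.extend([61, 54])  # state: [81, 98, 35, 57, 41, 21, 98, 5, 96, 61, 54]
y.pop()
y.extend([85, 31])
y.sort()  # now [5, 21, 31, 35, 41, 57, 61, 81, 85, 96, 98, 98]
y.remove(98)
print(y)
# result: [5, 21, 31, 35, 41, 57, 61, 81, 85, 96, 98]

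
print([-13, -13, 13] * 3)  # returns [-13, -13, 13, -13, -13, 13, -13, -13, 13]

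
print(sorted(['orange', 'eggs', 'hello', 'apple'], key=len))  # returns ['eggs', 'hello', 'apple', 'orange']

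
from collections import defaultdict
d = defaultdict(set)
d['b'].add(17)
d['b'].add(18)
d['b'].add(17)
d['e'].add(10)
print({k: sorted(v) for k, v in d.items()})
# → {'b': [17, 18], 'e': [10]}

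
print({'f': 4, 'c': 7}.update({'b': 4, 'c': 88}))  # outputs None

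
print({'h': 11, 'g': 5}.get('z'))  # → None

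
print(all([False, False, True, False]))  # False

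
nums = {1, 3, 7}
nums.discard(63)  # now {1, 3, 7}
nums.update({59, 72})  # {1, 3, 7, 59, 72}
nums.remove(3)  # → {1, 7, 59, 72}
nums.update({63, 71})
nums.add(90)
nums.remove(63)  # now {1, 7, 59, 71, 72, 90}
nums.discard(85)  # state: {1, 7, 59, 71, 72, 90}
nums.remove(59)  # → {1, 7, 71, 72, 90}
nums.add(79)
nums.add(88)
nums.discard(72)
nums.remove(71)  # {1, 7, 79, 88, 90}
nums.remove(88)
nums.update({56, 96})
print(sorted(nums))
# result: [1, 7, 56, 79, 90, 96]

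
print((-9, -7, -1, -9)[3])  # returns -9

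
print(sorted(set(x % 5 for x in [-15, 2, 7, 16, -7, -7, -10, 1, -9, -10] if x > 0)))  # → [1, 2]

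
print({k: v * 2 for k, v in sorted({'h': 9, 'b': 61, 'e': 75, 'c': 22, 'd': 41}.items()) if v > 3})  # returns {'b': 122, 'c': 44, 'd': 82, 'e': 150, 'h': 18}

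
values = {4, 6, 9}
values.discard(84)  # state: {4, 6, 9}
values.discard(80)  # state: {4, 6, 9}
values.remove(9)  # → {4, 6}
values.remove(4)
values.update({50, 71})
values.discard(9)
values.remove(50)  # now {6, 71}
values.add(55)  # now {6, 55, 71}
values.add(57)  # {6, 55, 57, 71}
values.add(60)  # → {6, 55, 57, 60, 71}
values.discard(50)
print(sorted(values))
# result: [6, 55, 57, 60, 71]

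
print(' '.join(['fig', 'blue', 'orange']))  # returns fig blue orange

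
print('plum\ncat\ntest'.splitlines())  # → ['plum', 'cat', 'test']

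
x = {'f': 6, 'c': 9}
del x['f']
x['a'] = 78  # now {'c': 9, 'a': 78}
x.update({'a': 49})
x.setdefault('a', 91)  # 49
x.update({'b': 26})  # {'c': 9, 'a': 49, 'b': 26}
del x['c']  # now {'a': 49, 'b': 26}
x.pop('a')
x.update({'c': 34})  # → {'b': 26, 'c': 34}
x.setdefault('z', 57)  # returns 57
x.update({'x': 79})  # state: {'b': 26, 'c': 34, 'z': 57, 'x': 79}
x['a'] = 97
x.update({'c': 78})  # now {'b': 26, 'c': 78, 'z': 57, 'x': 79, 'a': 97}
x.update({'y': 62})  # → {'b': 26, 'c': 78, 'z': 57, 'x': 79, 'a': 97, 'y': 62}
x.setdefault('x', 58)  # 79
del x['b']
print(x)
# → {'c': 78, 'z': 57, 'x': 79, 'a': 97, 'y': 62}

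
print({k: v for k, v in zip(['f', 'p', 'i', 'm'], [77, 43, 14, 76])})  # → {'f': 77, 'p': 43, 'i': 14, 'm': 76}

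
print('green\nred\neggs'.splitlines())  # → ['green', 'red', 'eggs']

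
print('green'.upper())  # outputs GREEN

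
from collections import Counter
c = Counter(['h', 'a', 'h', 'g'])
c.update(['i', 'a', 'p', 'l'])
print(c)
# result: Counter({'h': 2, 'a': 2, 'g': 1, 'i': 1, 'p': 1, 'l': 1})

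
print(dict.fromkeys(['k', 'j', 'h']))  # {'k': None, 'j': None, 'h': None}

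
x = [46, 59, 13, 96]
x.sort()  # [13, 46, 59, 96]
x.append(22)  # [13, 46, 59, 96, 22]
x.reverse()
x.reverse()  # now [13, 46, 59, 96, 22]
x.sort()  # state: [13, 22, 46, 59, 96]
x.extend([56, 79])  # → [13, 22, 46, 59, 96, 56, 79]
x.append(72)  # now [13, 22, 46, 59, 96, 56, 79, 72]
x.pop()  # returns 72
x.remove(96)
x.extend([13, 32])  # [13, 22, 46, 59, 56, 79, 13, 32]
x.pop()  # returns 32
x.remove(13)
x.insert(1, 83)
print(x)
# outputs [22, 83, 46, 59, 56, 79, 13]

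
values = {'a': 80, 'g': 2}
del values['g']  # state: {'a': 80}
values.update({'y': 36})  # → {'a': 80, 'y': 36}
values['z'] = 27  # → {'a': 80, 'y': 36, 'z': 27}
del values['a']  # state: {'y': 36, 'z': 27}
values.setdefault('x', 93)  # 93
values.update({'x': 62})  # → {'y': 36, 'z': 27, 'x': 62}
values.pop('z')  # 27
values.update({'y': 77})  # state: {'y': 77, 'x': 62}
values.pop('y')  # 77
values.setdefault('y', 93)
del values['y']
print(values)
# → {'x': 62}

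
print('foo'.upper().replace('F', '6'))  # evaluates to 6OO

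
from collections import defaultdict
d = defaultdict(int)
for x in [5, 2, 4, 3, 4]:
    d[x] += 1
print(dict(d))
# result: {5: 1, 2: 1, 4: 2, 3: 1}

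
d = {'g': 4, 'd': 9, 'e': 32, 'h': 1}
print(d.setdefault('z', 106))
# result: 106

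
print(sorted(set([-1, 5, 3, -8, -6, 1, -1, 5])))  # [-8, -6, -1, 1, 3, 5]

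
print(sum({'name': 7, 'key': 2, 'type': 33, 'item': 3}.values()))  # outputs 45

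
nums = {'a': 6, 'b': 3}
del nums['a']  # {'b': 3}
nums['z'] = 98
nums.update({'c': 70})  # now {'b': 3, 'z': 98, 'c': 70}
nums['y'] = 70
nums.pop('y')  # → 70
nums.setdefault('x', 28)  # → 28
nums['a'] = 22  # {'b': 3, 'z': 98, 'c': 70, 'x': 28, 'a': 22}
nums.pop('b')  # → 3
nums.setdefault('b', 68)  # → 68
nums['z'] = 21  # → {'z': 21, 'c': 70, 'x': 28, 'a': 22, 'b': 68}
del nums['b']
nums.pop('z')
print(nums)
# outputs {'c': 70, 'x': 28, 'a': 22}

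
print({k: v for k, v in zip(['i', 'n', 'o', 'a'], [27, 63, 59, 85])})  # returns {'i': 27, 'n': 63, 'o': 59, 'a': 85}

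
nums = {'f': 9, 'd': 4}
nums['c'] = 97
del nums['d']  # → {'f': 9, 'c': 97}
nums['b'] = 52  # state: {'f': 9, 'c': 97, 'b': 52}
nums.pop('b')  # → 52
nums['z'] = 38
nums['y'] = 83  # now {'f': 9, 'c': 97, 'z': 38, 'y': 83}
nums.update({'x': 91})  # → {'f': 9, 'c': 97, 'z': 38, 'y': 83, 'x': 91}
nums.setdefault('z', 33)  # 38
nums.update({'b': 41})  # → {'f': 9, 'c': 97, 'z': 38, 'y': 83, 'x': 91, 'b': 41}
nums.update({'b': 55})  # {'f': 9, 'c': 97, 'z': 38, 'y': 83, 'x': 91, 'b': 55}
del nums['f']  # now {'c': 97, 'z': 38, 'y': 83, 'x': 91, 'b': 55}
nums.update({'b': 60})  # {'c': 97, 'z': 38, 'y': 83, 'x': 91, 'b': 60}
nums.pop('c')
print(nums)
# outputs {'z': 38, 'y': 83, 'x': 91, 'b': 60}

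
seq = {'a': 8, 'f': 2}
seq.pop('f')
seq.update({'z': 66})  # {'a': 8, 'z': 66}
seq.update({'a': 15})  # {'a': 15, 'z': 66}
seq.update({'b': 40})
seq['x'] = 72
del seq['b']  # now {'a': 15, 'z': 66, 'x': 72}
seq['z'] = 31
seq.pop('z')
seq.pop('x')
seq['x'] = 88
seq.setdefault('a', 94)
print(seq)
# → {'a': 15, 'x': 88}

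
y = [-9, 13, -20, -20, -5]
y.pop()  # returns -5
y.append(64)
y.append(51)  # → [-9, 13, -20, -20, 64, 51]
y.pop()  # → 51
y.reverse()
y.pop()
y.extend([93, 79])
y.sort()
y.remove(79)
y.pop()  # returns 93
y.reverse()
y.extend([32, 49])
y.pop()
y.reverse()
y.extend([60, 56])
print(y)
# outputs [32, -20, -20, 13, 64, 60, 56]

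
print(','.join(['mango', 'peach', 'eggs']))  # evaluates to mango,peach,eggs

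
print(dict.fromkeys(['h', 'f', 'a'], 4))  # {'h': 4, 'f': 4, 'a': 4}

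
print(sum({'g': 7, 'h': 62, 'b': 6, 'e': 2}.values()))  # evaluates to 77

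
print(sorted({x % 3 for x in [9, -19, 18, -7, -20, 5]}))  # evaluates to [0, 1, 2]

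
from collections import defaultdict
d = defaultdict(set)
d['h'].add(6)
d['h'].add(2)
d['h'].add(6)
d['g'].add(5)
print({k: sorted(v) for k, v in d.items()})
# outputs {'h': [2, 6], 'g': [5]}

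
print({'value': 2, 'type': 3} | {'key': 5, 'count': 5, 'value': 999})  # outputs {'value': 999, 'type': 3, 'key': 5, 'count': 5}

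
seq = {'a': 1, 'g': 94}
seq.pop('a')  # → 1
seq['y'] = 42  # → {'g': 94, 'y': 42}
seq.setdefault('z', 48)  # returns 48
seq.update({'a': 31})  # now {'g': 94, 'y': 42, 'z': 48, 'a': 31}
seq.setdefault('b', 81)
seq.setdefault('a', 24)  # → 31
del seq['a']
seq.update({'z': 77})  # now {'g': 94, 'y': 42, 'z': 77, 'b': 81}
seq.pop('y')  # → 42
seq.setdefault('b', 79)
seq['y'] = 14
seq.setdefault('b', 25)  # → 81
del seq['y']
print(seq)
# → {'g': 94, 'z': 77, 'b': 81}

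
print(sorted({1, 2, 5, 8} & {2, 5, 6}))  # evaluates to [2, 5]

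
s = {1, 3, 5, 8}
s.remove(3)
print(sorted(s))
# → [1, 5, 8]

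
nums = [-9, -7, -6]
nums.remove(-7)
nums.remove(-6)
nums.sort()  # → [-9]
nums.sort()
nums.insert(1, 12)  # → [-9, 12]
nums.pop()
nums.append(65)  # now [-9, 65]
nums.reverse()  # [65, -9]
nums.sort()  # [-9, 65]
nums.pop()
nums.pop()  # -9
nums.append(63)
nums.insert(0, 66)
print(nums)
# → [66, 63]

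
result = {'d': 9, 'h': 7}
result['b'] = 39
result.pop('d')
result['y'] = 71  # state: {'h': 7, 'b': 39, 'y': 71}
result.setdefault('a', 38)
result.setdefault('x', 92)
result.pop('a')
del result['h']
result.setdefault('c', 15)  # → 15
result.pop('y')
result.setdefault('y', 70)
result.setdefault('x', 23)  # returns 92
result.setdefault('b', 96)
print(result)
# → {'b': 39, 'x': 92, 'c': 15, 'y': 70}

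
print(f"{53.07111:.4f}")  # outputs 53.0711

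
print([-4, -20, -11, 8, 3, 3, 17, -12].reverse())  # None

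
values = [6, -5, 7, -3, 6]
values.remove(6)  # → [-5, 7, -3, 6]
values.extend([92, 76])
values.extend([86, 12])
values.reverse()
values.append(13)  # [12, 86, 76, 92, 6, -3, 7, -5, 13]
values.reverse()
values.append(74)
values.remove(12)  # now [13, -5, 7, -3, 6, 92, 76, 86, 74]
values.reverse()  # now [74, 86, 76, 92, 6, -3, 7, -5, 13]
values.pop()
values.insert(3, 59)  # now [74, 86, 76, 59, 92, 6, -3, 7, -5]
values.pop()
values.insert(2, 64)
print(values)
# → [74, 86, 64, 76, 59, 92, 6, -3, 7]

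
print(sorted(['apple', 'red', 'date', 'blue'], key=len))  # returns ['red', 'date', 'blue', 'apple']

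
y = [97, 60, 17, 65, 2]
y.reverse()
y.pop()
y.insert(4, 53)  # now [2, 65, 17, 60, 53]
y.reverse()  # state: [53, 60, 17, 65, 2]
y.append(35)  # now [53, 60, 17, 65, 2, 35]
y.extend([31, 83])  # [53, 60, 17, 65, 2, 35, 31, 83]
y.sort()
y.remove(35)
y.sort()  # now [2, 17, 31, 53, 60, 65, 83]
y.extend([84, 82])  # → [2, 17, 31, 53, 60, 65, 83, 84, 82]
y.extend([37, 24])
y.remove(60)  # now [2, 17, 31, 53, 65, 83, 84, 82, 37, 24]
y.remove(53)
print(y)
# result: [2, 17, 31, 65, 83, 84, 82, 37, 24]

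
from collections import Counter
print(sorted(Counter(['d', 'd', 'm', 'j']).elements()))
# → ['d', 'd', 'j', 'm']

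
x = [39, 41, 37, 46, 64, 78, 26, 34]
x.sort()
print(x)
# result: [26, 34, 37, 39, 41, 46, 64, 78]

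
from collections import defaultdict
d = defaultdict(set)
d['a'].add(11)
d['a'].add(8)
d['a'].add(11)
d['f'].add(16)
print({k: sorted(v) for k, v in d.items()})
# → {'a': [8, 11], 'f': [16]}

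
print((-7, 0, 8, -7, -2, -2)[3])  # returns -7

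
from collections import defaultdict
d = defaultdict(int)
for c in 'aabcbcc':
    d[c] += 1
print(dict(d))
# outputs {'a': 2, 'b': 2, 'c': 3}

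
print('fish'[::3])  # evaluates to fh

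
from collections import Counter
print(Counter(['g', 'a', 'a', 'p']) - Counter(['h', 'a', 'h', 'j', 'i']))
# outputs Counter({'g': 1, 'a': 1, 'p': 1})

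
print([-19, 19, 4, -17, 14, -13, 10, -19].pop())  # -19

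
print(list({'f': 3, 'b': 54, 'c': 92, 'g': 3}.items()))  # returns [('f', 3), ('b', 54), ('c', 92), ('g', 3)]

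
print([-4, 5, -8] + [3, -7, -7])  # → [-4, 5, -8, 3, -7, -7]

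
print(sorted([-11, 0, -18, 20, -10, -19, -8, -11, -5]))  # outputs [-19, -18, -11, -11, -10, -8, -5, 0, 20]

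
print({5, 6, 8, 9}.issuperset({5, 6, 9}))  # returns True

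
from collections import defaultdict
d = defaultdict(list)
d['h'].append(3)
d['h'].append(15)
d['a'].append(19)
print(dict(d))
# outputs {'h': [3, 15], 'a': [19]}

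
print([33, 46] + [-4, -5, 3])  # [33, 46, -4, -5, 3]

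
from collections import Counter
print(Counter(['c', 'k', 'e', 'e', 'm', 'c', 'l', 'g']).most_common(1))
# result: [('c', 2)]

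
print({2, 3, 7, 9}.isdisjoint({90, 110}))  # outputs True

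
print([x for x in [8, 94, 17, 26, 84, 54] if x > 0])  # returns [8, 94, 17, 26, 84, 54]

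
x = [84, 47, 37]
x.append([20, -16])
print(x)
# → [84, 47, 37, [20, -16]]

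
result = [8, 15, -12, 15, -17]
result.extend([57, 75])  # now [8, 15, -12, 15, -17, 57, 75]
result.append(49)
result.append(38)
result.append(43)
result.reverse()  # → [43, 38, 49, 75, 57, -17, 15, -12, 15, 8]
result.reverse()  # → [8, 15, -12, 15, -17, 57, 75, 49, 38, 43]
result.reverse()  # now [43, 38, 49, 75, 57, -17, 15, -12, 15, 8]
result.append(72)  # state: [43, 38, 49, 75, 57, -17, 15, -12, 15, 8, 72]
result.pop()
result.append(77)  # [43, 38, 49, 75, 57, -17, 15, -12, 15, 8, 77]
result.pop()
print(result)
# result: [43, 38, 49, 75, 57, -17, 15, -12, 15, 8]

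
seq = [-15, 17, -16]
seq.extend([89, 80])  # [-15, 17, -16, 89, 80]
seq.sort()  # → [-16, -15, 17, 80, 89]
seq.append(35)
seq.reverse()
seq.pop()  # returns -16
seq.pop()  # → -15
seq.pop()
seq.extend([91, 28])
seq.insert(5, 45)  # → [35, 89, 80, 91, 28, 45]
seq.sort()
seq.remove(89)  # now [28, 35, 45, 80, 91]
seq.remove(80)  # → [28, 35, 45, 91]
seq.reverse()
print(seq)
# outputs [91, 45, 35, 28]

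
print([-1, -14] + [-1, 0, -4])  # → [-1, -14, -1, 0, -4]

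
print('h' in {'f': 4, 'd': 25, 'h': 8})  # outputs True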